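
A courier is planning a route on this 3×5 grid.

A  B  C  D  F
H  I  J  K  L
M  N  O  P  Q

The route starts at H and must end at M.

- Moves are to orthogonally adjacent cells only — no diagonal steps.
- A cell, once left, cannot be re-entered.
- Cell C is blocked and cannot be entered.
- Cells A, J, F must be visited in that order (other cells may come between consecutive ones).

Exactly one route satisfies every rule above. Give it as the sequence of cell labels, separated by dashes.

H - A - B - I - J - K - D - F - L - Q - P - O - N - M

The waypoints must appear in the order A, J, F, with no cell reused.
Route from H: up to A, right to B, down to I, 2× right (reaching K), up to D, right to F, 2× down (reaching Q), 4× left (reaching M) — 13 moves in all.
Check: order respected (A at step 1, J at step 4, F at step 7).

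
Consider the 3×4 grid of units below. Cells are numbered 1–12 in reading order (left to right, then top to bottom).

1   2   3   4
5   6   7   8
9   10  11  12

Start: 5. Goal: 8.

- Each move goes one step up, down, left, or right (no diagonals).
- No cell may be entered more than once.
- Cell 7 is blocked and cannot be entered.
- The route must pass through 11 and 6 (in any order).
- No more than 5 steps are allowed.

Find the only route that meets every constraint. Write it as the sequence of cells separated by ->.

Any route must reach 11 and 6 and still end at 8 within 5 moves, so the order of the required stops is forced.
Route from 5: right to 6, down to 10, 2× right (reaching 12), up to 8 — 5 moves in all.
Check: all required cells visited; 5 ≤ 5 moves.

5 -> 6 -> 10 -> 11 -> 12 -> 8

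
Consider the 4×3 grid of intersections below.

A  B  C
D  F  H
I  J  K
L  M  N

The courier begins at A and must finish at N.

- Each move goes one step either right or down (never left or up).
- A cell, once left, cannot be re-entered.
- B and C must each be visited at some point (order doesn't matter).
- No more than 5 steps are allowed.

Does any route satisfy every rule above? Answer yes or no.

yes

One route that works: A → B → C → H → K → N.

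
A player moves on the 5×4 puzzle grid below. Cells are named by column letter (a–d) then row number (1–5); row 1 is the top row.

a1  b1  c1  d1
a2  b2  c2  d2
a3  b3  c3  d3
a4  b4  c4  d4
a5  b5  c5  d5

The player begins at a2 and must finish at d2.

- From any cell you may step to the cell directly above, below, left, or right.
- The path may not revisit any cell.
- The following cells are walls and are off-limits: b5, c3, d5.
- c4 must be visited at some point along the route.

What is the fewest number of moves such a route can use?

Any route passes through c4 somewhere between a2 and d2. Summing Manhattan distances along the two legs (a2 → c4 → d2) gives a lower bound of 4 + 3 = 7 moves.
A route of 7 moves achieves this: a2 → a3 → a4 → b4 → c4 → d4 → d3 → d2.
Since 7 matches the lower bound, it is optimal.

7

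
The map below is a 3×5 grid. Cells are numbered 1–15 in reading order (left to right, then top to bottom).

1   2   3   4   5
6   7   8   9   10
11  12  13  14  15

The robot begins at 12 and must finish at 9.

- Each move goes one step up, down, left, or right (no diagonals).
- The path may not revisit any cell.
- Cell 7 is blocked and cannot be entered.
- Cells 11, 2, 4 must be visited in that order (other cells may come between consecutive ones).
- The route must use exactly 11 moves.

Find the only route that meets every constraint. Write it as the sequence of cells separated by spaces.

The waypoints must appear in the order 11, 2, 4, with no cell reused.
Route from 12: left 1 to 11, up 2 to 1, right 4 to 5, down 2 to 15, left 1 to 14, up 1 to 9 — 11 moves in all.
Check: order respected (11 at step 1, 2 at step 4, 4 at step 6); 11 moves as required.

12 11 6 1 2 3 4 5 10 15 14 9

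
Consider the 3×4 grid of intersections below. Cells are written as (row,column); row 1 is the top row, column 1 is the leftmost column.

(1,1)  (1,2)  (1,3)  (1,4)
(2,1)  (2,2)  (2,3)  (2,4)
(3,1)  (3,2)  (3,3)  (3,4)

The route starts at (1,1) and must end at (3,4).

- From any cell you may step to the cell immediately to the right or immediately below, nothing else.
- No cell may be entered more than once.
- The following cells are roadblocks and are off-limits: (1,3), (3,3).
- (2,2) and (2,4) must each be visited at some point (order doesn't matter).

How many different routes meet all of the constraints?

2

A right/down-only route from (1,1) to (3,4) makes exactly 2 down-moves and 3 right-moves in some order.
With no other constraints that would be C(5,2) = 10 routes.
A monotone route can only reach the required cells in the order (2,2), (2,4), so split there and multiply the segment counts (each segment already excludes blocked cells): (1,1)→(2,2): 2; (2,2)→(2,4): 1; (2,4)→(3,4): 1; product = 2.
That gives 2 routes.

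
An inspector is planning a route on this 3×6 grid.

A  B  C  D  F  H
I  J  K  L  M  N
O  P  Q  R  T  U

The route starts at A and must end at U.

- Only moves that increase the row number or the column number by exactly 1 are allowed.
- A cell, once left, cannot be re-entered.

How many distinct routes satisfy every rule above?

A right/down-only route from A to U makes exactly 2 down-moves and 5 right-moves in some order.
With no other constraints that would be C(7,2) = 21 routes.
That gives 21 routes.

21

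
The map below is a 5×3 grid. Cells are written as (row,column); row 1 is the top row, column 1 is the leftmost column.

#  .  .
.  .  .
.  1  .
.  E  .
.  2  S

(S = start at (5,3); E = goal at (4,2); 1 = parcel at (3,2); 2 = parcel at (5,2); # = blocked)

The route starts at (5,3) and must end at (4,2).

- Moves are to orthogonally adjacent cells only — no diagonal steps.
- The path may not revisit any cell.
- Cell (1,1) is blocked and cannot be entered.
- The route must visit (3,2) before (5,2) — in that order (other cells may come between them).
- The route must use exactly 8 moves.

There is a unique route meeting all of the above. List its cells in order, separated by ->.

The waypoints must appear in the order (3,2), (5,2), with no cell reused.
Route from (5,3): up 2 to (3,3), left 2 to (3,1), down 2 to (5,1), right 1 to (5,2), up 1 to (4,2) — 8 moves in all.
Check: order respected (1 at step 3, 2 at step 7); 8 moves as required.

(5,3) -> (4,3) -> (3,3) -> (3,2) -> (3,1) -> (4,1) -> (5,1) -> (5,2) -> (4,2)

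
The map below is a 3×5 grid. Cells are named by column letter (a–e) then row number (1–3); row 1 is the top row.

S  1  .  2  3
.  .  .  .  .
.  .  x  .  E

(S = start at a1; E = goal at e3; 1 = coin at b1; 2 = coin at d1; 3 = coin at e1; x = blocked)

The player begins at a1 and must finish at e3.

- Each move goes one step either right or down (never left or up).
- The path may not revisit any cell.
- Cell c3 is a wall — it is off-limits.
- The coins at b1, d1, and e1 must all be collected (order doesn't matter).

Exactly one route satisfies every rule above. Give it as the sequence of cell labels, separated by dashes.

a1 - b1 - c1 - d1 - e1 - e2 - e3

Moves only go right or down, so the column and row indices never decrease.
Route from a1: 4× right (reaching e1), 2× down (reaching e3) — 6 moves in all.
Check: all required cells visited.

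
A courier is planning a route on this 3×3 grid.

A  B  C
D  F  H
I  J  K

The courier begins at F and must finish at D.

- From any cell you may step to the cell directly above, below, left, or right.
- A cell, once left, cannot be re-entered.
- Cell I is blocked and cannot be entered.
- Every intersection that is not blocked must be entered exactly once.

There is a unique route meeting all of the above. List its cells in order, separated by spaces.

Need to visit all 8 open cells exactly once, starting at F and ending at D.
Route from F: down 1 to J, right 1 to K, up 2 to C, left 2 to A, down 1 to D — 7 moves in all.
Check: all 8 open cells covered.

F J K H C B A D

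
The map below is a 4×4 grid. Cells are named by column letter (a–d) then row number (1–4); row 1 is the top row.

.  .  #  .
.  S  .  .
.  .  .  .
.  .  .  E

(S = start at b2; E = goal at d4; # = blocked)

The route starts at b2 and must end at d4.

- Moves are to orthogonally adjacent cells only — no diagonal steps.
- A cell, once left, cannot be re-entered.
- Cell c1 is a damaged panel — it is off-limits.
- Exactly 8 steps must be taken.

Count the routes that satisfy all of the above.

13

Need simple routes of exactly 8 moves from b2 to d4 (Manhattan distance 4, so 2 moves are spent on a detour and 2 undoing it).
Branch systematically from the start, pruning whenever the remaining move budget drops below the Manhattan distance to d4 or differs from it in parity. Grouping the completions by first move — via b1: 4; via b3: 2; via a2: 5; via c2: 2 — and summing: 4 + 2 + 5 + 2 = 13.
That gives 13 routes.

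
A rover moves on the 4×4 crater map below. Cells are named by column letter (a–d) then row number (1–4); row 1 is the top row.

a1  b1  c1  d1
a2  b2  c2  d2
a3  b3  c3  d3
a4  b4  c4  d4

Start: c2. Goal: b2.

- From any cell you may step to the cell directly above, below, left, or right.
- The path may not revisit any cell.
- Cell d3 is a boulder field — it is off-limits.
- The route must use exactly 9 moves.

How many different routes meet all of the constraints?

Need simple routes of exactly 9 moves from c2 to b2 (Manhattan distance 1, so 4 moves are spent on a detour and 4 undoing it).
Enumerating: c2 c1 b1 a1 a2 a3 a4 b4 b3 b2 | c2 c3 c4 b4 b3 a3 a2 a1 b1 b2 | c2 c3 c4 b4 a4 a3 a2 a1 b1 b2 | c2 c3 b3 b4 a4 a3 a2 a1 b1 b2 | c2 d2 d1 c1 b1 a1 a2 a3 b3 b2.
That gives 5 routes.

5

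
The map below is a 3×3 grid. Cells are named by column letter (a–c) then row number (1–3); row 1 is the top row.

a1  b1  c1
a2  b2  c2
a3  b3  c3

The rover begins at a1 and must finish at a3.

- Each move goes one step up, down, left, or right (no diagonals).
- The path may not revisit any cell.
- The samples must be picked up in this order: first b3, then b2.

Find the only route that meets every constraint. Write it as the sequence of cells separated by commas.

a1, b1, c1, c2, c3, b3, b2, a2, a3

The waypoints must appear in the order b3, b2, with no cell reused.
Route from a1: right 2 to c1, down 2 to c3, left 1 to b3, up 1 to b2, left 1 to a2, down 1 to a3 — 8 moves in all.
Check: order respected (b3 at step 5, b2 at step 6).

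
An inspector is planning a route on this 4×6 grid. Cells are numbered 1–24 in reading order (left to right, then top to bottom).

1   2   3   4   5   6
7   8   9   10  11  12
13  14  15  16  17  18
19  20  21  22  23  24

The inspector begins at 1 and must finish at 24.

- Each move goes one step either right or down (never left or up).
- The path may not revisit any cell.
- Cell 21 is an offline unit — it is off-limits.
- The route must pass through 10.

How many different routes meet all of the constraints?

A right/down-only route from 1 to 24 makes exactly 3 down-moves and 5 right-moves in some order.
With no other constraints that would be C(8,3) = 56 routes.
Split at 10 and multiply the segment counts (each segment already excludes blocked cells): 1→10: 4; 10→24: 6; product = 24.
That gives 24 routes.

24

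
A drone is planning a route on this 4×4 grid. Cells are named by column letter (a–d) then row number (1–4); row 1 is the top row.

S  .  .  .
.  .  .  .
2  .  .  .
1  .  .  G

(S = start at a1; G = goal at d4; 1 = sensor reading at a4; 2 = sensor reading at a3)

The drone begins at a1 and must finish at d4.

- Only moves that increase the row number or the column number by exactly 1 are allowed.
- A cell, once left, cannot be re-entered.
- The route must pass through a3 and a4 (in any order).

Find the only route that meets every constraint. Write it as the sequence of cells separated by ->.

Moves only go right or down, so the column and row indices never decrease.
Route from a1: 3× down (reaching a4), 3× right (reaching d4) — 6 moves in all.
Check: all required cells visited.

a1 -> a2 -> a3 -> a4 -> b4 -> c4 -> d4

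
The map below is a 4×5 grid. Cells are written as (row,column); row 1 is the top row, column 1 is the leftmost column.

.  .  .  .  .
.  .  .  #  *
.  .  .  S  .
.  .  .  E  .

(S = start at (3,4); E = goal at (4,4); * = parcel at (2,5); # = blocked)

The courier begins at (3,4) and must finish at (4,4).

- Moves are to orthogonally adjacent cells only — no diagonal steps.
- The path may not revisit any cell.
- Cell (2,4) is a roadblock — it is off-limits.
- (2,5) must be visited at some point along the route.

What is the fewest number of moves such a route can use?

9

Any route passes through (2,5) somewhere between (3,4) and (4,4). Summing Manhattan distances along the two legs ((3,4) → (2,5) → (4,4)) gives a lower bound of 2 + 3 = 5 moves.
The shortest route satisfying every rule uses 9 moves: (3,4) → (3,3) → (2,3) → (1,3) → (1,4) → (1,5) → (2,5) → (3,5) → (4,5) → (4,4).
The bound of 5 isn't tight here; checking systematically, no route of length 5 through 8 satisfies every constraint (on a 4-connected grid the length of any start-to-goal walk has the same parity as the Manhattan bound, so only lengths 5, 7, 9, … need checking), so 9 is the minimum.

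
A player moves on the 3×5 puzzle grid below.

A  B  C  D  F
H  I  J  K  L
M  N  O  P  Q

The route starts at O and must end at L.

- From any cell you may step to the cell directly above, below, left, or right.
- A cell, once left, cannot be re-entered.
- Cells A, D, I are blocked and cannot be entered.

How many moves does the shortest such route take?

3

The Manhattan distance from O to L is |3−2| + |3−5| = 3, so at least 3 moves are needed.
A route of 3 moves achieves this: O → J → K → L.
Since 3 matches the lower bound, it is optimal.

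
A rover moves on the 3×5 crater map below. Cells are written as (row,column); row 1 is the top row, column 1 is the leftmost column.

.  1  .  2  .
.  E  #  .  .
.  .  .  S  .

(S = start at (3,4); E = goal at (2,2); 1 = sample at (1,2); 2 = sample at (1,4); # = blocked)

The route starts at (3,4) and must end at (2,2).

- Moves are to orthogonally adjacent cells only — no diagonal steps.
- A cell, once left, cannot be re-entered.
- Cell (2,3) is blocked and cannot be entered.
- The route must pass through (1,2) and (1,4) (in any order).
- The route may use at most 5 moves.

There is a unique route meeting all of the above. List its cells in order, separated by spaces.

(3,4) (2,4) (1,4) (1,3) (1,2) (2,2)

The budget equals the shortest possible length, so every move has to be on a shortest route through the required cells.
Route from (3,4): up 2 to (1,4), left 2 to (1,2), down 1 to (2,2) — 5 moves in all.
Check: all required cells visited; 5 ≤ 5 moves.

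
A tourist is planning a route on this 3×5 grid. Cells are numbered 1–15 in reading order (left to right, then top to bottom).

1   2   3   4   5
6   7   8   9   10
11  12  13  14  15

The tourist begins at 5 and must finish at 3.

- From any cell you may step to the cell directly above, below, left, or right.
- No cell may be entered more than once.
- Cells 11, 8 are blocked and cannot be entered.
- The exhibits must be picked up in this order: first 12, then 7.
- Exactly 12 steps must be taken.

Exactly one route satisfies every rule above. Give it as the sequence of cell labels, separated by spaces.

The waypoints must appear in the order 12, 7, with no cell reused.
Route from 5: left to 4, down to 9, right to 10, down to 15, 3× left (reaching 12), up to 7, left to 6, up to 1, 2× right (reaching 3) — 12 moves in all.
Check: order respected (12 at step 7, 7 at step 8); 12 moves as required.

5 4 9 10 15 14 13 12 7 6 1 2 3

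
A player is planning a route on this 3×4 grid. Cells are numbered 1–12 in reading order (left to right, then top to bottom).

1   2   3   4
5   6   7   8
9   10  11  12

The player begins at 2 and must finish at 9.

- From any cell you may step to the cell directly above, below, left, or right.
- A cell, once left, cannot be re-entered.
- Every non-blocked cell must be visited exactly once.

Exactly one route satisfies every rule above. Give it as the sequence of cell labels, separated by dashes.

2 - 1 - 5 - 6 - 7 - 3 - 4 - 8 - 12 - 11 - 10 - 9

Need to visit all 12 open cells exactly once, starting at 2 and ending at 9.
Route from 2: left 1 to 1, down 1 to 5, right 2 to 7, up 1 to 3, right 1 to 4, down 2 to 12, left 3 to 9 — 11 moves in all.
Check: all 12 open cells covered.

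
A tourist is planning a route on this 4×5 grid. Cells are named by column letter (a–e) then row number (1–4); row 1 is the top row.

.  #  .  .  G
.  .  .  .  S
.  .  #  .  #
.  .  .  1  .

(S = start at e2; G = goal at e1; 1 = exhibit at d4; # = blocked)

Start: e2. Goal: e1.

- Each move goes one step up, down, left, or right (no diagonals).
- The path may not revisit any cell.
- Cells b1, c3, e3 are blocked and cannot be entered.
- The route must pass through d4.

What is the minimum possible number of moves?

11

Any route passes through d4 somewhere between e2 and e1. Summing Manhattan distances along the two legs (e2 → d4 → e1) gives a lower bound of 3 + 4 = 7 moves.
The shortest route satisfying every rule uses 11 moves: e2 → d2 → d3 → d4 → c4 → b4 → b3 → b2 → c2 → c1 → d1 → e1.
The no-revisit rule (legs can't share cells) pushes the minimum above the 7-move bound; an exhaustive check rules out every length from 7 to 10 (on a 4-connected grid the length of any start-to-goal walk has the same parity as the Manhattan bound, so only lengths 7, 9, 11, … need checking), leaving 11 as the minimum.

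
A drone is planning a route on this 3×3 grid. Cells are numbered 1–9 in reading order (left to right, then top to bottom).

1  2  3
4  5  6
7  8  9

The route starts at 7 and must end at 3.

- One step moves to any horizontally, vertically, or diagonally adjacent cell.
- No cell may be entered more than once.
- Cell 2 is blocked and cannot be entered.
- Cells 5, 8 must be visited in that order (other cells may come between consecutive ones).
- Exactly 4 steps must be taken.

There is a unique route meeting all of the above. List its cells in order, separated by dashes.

7 - 5 - 8 - 6 - 3

The waypoints must appear in the order 5, 8, with no cell reused.
Route from 7: up-right to 5, down to 8, up-right to 6, up to 3 — 4 moves in all.
Check: order respected (5 at step 1, 8 at step 2); 4 moves as required.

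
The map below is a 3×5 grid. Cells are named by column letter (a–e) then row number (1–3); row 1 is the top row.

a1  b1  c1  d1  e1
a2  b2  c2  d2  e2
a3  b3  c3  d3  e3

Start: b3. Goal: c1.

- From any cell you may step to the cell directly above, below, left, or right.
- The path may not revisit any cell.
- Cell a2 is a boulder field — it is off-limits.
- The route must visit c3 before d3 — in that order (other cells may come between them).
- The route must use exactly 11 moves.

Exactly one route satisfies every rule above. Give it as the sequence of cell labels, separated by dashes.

b3 - c3 - d3 - e3 - e2 - e1 - d1 - d2 - c2 - b2 - b1 - c1

The waypoints must appear in the order c3, d3, with no cell reused.
Route from b3: right 3 to e3, up 2 to e1, left 1 to d1, down 1 to d2, left 2 to b2, up 1 to b1, right 1 to c1 — 11 moves in all.
Check: order respected (c3 at step 1, d3 at step 2); 11 moves as required.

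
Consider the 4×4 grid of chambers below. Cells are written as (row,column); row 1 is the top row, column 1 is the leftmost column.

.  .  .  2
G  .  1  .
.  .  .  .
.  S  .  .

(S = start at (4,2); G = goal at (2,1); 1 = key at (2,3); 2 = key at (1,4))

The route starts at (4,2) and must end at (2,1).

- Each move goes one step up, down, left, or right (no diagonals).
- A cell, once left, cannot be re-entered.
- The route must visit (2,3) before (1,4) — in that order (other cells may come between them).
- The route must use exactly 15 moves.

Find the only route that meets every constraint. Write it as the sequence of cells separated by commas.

(4,2), (4,1), (3,1), (3,2), (2,2), (2,3), (3,3), (4,3), (4,4), (3,4), (2,4), (1,4), (1,3), (1,2), (1,1), (2,1)

The waypoints must appear in the order (2,3), (1,4), with no cell reused.
Route from (4,2): left to (4,1), up to (3,1), right to (3,2), up to (2,2), right to (2,3), 2× down (reaching (4,3)), right to (4,4), 3× up (reaching (1,4)), 3× left (reaching (1,1)), down to (2,1) — 15 moves in all.
Check: order respected (1 at step 5, 2 at step 11); 15 moves as required.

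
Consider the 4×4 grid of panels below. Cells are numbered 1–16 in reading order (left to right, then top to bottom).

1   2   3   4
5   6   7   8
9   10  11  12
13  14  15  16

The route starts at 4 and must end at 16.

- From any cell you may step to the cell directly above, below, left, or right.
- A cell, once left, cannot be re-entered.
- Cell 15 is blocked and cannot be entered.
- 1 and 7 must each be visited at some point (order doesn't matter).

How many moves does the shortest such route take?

9

Any route passes through 1 and 7 in some order between 4 and 16. Summing Manhattan distances along each leg and taking the cheapest ordering (4 → 1 → 7 → 16) gives a lower bound of 3 + 3 + 3 = 9 moves.
A route of 9 moves achieves this: 4 → 3 → 2 → 1 → 5 → 6 → 7 → 11 → 12 → 16.
Since 9 matches the lower bound, it is optimal.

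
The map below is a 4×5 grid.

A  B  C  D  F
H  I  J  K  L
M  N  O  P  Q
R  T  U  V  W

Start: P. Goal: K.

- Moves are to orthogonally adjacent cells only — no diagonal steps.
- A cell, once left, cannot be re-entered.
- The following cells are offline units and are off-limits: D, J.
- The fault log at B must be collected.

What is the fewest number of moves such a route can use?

15

Any route passes through B somewhere between P and K. Summing Manhattan distances along the two legs (P → B → K) gives a lower bound of 4 + 3 = 7 moves.
That bound ignores the blocked cells. Measuring each leg by the fewest moves that actually steer around them (P→B: 4; B→K: 5) raises the lower bound to 9.
The shortest route satisfying every rule uses 15 moves: P → O → N → I → B → A → H → M → R → T → U → V → W → Q → L → K.
The bound of 9 isn't tight here; checking systematically, no route of length 9 through 14 satisfies every constraint (on a 4-connected grid the length of any start-to-goal walk has the same parity as the Manhattan bound, so only lengths 9, 11, 13, … need checking), so 15 is the minimum.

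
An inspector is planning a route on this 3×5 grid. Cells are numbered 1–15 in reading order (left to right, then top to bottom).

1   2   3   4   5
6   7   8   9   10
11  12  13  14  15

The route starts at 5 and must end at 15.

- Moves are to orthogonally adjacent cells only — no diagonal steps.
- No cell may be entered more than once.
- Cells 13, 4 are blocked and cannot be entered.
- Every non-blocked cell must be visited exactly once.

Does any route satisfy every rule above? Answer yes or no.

Exhausting the options from 5, every branch either dead-ends against blocked cells, would have to re-enter a cell already used, or reaches the goal with a constraint still unmet.

no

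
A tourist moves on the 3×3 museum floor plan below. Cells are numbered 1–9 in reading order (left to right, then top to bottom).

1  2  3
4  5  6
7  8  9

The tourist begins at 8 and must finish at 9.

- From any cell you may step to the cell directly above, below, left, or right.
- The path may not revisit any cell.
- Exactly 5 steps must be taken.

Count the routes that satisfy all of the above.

Need simple routes of exactly 5 moves from 8 to 9 (Manhattan distance 1, so 2 moves are spent on a detour and 2 undoing it).
Enumerating: 8 5 2 3 6 9 | 8 7 4 5 6 9.
That gives 2 routes.

2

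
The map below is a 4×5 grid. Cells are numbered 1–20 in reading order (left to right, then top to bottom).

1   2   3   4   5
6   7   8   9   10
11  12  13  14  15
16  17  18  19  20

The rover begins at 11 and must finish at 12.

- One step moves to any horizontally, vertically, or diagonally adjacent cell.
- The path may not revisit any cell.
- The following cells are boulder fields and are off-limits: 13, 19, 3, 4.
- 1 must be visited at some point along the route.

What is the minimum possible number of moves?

4

Any route passes through 1 somewhere between 11 and 12. Summing Chebyshev distances along the two legs (11 → 1 → 12) gives a lower bound of 2 + 2 = 4 moves.
A route of 4 moves achieves this: 11 → 6 → 1 → 7 → 12.
Since 4 matches the lower bound, it is optimal.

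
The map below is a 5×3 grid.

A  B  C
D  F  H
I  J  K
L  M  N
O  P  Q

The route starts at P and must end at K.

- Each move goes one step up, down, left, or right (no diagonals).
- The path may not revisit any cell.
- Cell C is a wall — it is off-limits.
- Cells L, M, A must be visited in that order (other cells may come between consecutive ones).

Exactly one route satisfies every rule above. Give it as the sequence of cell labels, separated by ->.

P -> O -> L -> M -> J -> I -> D -> A -> B -> F -> H -> K

The waypoints must appear in the order L, M, A, with no cell reused.
Route from P: left 1 to O, up 1 to L, right 1 to M, up 1 to J, left 1 to I, up 2 to A, right 1 to B, down 1 to F, right 1 to H, down 1 to K — 11 moves in all.
Check: order respected (L at step 2, M at step 3, A at step 7).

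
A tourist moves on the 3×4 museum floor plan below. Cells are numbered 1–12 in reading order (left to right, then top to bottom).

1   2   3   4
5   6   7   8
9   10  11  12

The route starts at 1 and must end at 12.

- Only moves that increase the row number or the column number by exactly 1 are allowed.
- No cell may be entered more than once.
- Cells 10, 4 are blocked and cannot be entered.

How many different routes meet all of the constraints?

6

A right/down-only route from 1 to 12 makes exactly 2 down-moves and 3 right-moves in some order.
With no other constraints that would be C(5,2) = 10 routes.
Subtract routes through each blocked cell (inclusion–exclusion for overlaps): − through 4: 1 − through 10: 3 → 6.
That gives 6 routes.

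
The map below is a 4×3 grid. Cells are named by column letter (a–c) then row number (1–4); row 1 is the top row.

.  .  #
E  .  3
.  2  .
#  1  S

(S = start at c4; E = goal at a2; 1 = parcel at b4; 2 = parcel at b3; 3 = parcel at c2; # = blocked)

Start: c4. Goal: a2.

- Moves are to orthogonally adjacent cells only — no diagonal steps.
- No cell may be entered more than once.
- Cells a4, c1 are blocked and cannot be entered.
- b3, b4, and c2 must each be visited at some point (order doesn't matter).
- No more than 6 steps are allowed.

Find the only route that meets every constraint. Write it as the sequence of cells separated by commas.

Any route must reach b3, b4, and c2 and still end at a2 within 6 moves, so the order of the required stops is forced.
Route from c4: left 1 to b4, up 1 to b3, right 1 to c3, up 1 to c2, left 2 to a2 — 6 moves in all.
Check: all required cells visited; 6 ≤ 6 moves.

c4, b4, b3, c3, c2, b2, a2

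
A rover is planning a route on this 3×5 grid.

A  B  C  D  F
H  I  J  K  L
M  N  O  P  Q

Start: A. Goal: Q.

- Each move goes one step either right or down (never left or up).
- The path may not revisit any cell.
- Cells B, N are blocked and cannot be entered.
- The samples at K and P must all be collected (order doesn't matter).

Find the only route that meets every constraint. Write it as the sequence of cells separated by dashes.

A - H - I - J - K - P - Q

Moves only go right or down, so the column and row indices never decrease.
Route from A: down to H, 3× right (reaching K), down to P, right to Q — 6 moves in all.
Check: all required cells visited.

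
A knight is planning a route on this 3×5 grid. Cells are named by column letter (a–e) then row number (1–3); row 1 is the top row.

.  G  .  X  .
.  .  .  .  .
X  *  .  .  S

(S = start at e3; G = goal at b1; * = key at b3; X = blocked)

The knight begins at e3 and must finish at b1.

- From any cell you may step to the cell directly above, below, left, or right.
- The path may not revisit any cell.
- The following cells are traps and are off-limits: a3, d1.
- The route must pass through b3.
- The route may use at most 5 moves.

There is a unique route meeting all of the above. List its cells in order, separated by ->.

The 5-move cap with required stops at b3 leaves no slack for detours.
Route from e3: left 3 to b3, up 2 to b1 — 5 moves in all.
Check: all required cells visited; 5 ≤ 5 moves.

e3 -> d3 -> c3 -> b3 -> b2 -> b1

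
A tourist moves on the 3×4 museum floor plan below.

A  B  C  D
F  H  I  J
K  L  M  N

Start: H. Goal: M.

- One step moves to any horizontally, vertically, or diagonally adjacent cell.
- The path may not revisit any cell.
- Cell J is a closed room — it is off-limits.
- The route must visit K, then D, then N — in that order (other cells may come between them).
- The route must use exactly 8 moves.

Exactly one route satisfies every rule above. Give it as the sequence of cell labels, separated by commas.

The waypoints must appear in the order K, D, N, with no cell reused.
Route from H: down-left to K, up to F, up-right to B, 2× right (reaching D), down-left to I, down-right to N, left to M — 8 moves in all.
Check: order respected (K at step 1, D at step 5, N at step 7); 8 moves as required.

H, K, F, B, C, D, I, N, M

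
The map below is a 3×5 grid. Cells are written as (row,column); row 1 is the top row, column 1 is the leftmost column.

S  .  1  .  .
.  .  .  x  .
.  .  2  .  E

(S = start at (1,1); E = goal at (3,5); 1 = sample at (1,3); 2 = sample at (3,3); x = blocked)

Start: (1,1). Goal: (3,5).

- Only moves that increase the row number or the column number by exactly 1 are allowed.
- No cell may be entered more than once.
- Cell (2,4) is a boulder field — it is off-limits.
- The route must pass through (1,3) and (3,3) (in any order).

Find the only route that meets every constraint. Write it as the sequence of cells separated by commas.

(1,1), (1,2), (1,3), (2,3), (3,3), (3,4), (3,5)

Moves only go right or down, so the column and row indices never decrease.
Route from (1,1): 2× right (reaching (1,3)), 2× down (reaching (3,3)), 2× right (reaching (3,5)) — 6 moves in all.
Check: all required cells visited.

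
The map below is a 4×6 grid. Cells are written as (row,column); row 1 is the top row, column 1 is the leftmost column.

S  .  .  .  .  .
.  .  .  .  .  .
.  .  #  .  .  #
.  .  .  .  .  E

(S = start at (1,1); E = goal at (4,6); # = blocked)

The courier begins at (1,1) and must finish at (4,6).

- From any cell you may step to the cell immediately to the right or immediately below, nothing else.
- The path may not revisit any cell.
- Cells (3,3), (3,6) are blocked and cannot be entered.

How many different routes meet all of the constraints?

17

A right/down-only route from (1,1) to (4,6) makes exactly 3 down-moves and 5 right-moves in some order.
With no other constraints that would be C(8,3) = 56 routes.
Subtract routes through each blocked cell (inclusion–exclusion for overlaps): − through (3,3): 24 − through (3,6): 21 + through (3,3)&(3,6): 6 → 17.
That gives 17 routes.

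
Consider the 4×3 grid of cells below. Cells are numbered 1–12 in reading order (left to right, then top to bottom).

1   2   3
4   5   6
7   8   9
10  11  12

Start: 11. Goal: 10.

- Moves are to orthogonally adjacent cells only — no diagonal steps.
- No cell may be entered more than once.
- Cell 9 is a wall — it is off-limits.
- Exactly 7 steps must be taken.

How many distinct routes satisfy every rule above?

Need simple routes of exactly 7 moves from 11 to 10 (Manhattan distance 1, so 3 moves are spent on a detour and 3 undoing it).
Enumerating: 11 8 5 2 1 4 7 10.
That gives 1 route.

1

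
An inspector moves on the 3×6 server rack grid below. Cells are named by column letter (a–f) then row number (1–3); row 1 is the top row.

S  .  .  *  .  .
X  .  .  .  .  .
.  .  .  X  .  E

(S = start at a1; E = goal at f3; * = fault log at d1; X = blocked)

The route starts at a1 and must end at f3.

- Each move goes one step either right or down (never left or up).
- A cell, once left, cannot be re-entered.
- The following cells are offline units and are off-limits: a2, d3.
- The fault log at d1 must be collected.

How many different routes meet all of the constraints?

A right/down-only route from a1 to f3 makes exactly 2 down-moves and 5 right-moves in some order.
With no other constraints that would be C(7,2) = 21 routes.
Split at d1 and multiply the segment counts (each segment already excludes blocked cells): a1→d1: 1; d1→f3: 5; product = 5.
That gives 5 routes.

5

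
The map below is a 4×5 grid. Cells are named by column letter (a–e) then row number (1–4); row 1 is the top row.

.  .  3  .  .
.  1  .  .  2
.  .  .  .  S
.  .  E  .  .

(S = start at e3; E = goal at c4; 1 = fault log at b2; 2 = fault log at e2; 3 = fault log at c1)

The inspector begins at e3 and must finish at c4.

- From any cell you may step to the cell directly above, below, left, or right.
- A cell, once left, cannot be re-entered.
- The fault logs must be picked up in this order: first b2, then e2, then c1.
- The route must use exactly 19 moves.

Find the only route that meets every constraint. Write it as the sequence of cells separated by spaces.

The waypoints must appear in the order b2, e2, c1, with no cell reused.
Route from e3: down 1 to e4, left 1 to d4, up 1 to d3, left 2 to b3, up 1 to b2, right 3 to e2, up 1 to e1, left 4 to a1, down 3 to a4, right 2 to c4 — 19 moves in all.
Check: order respected (1 at step 6, 2 at step 9, 3 at step 12); 19 moves as required.

e3 e4 d4 d3 c3 b3 b2 c2 d2 e2 e1 d1 c1 b1 a1 a2 a3 a4 b4 c4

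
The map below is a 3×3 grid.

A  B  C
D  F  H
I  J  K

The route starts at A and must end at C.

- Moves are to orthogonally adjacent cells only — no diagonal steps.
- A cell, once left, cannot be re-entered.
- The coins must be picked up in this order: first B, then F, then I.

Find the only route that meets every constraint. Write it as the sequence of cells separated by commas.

The waypoints must appear in the order B, F, I, with no cell reused.
Route from A: right to B, down to F, left to D, down to I, 2× right (reaching K), 2× up (reaching C) — 8 moves in all.
Check: order respected (B at step 1, F at step 2, I at step 4).

A, B, F, D, I, J, K, H, C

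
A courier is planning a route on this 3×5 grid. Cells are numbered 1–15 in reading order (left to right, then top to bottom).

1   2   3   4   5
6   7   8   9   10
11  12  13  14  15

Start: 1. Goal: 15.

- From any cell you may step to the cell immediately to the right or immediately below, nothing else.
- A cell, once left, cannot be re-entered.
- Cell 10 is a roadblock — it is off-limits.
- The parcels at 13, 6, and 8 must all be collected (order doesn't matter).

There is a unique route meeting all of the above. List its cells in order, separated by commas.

Moves only go right or down, so the column and row indices never decrease.
Route from 1: down 1 to 6, right 2 to 8, down 1 to 13, right 2 to 15 — 6 moves in all.
Check: all required cells visited.

1, 6, 7, 8, 13, 14, 15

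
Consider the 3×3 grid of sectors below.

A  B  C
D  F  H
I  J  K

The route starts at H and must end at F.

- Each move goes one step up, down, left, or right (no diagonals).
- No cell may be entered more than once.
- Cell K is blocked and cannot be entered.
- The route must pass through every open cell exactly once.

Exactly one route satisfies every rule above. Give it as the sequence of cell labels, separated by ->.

Need to visit all 8 open cells exactly once, starting at H and ending at F.
Route from H: up to C, 2× left (reaching A), 2× down (reaching I), right to J, up to F — 7 moves in all.
Check: all 8 open cells covered.

H -> C -> B -> A -> D -> I -> J -> F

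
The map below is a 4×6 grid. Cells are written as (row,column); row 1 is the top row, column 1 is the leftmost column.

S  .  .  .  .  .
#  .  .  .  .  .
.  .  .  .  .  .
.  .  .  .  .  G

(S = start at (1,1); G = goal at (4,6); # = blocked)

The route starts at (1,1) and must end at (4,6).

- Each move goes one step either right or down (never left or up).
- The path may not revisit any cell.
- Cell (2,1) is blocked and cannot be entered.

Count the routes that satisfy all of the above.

A right/down-only route from (1,1) to (4,6) makes exactly 3 down-moves and 5 right-moves in some order.
With no other constraints that would be C(8,3) = 56 routes.
Subtract routes through each blocked cell (inclusion–exclusion for overlaps): − through (2,1): 21 → 35.
That gives 35 routes.

35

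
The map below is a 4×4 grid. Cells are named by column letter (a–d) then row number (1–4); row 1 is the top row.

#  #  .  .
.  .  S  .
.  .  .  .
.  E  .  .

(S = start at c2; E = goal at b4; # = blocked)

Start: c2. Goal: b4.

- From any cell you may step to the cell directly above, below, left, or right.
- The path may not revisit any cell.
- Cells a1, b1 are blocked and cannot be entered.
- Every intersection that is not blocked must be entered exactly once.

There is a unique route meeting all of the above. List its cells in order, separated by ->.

c2 -> c1 -> d1 -> d2 -> d3 -> d4 -> c4 -> c3 -> b3 -> b2 -> a2 -> a3 -> a4 -> b4

Need to visit all 14 open cells exactly once, starting at c2 and ending at b4.
Route from c2: up to c1, right to d1, 3× down (reaching d4), left to c4, up to c3, left to b3, up to b2, left to a2, 2× down (reaching a4), right to b4 — 13 moves in all.
Check: all 14 open cells covered.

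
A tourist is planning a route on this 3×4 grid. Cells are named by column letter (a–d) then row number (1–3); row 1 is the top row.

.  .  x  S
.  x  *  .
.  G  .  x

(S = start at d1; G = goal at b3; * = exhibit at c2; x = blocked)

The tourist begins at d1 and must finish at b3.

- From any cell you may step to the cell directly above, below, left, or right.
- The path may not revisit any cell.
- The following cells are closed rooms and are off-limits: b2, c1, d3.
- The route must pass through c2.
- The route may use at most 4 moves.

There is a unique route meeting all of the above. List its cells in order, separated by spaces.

The budget equals the shortest possible length, so every move has to be on a shortest route through the required cells.
Route from d1: down 1 to d2, left 1 to c2, down 1 to c3, left 1 to b3 — 4 moves in all.
Check: all required cells visited; 4 ≤ 4 moves.

d1 d2 c2 c3 b3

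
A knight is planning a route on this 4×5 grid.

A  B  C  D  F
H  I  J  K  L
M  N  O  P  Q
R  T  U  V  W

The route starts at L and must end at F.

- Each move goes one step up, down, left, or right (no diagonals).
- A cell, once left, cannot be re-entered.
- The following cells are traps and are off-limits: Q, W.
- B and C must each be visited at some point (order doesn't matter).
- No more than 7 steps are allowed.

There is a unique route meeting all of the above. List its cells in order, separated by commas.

Any route must reach B and C and still end at F within 7 moves, so the order of the required stops is forced.
Route from L: left 3 to I, up 1 to B, right 3 to F — 7 moves in all.
Check: all required cells visited; 7 ≤ 7 moves.

L, K, J, I, B, C, D, F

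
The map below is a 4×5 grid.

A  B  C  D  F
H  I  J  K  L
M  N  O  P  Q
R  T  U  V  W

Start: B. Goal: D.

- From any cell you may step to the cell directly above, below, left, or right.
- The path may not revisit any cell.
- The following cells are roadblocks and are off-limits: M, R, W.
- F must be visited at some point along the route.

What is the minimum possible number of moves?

6

Any route passes through F somewhere between B and D. Summing Manhattan distances along the two legs (B → F → D) gives a lower bound of 3 + 1 = 4 moves.
The shortest route satisfying every rule uses 6 moves: B → I → J → K → L → F → D.
The bound of 4 isn't tight here; checking systematically, no route of length 4 through 5 satisfies every constraint, so 6 is the minimum.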